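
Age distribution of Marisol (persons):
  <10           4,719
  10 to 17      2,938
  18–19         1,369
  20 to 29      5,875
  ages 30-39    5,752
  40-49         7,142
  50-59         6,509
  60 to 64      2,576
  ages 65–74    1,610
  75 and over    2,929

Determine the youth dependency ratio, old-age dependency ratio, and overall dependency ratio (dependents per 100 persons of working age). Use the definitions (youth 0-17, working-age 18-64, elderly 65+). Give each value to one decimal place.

0–17: 4,719 + 2,938 = 7,657
18–64: 1,369 + 5,875 + 5,752 + 7,142 + 6,509 + 2,576 = 29,223
65+: 1,610 + 2,929 = 4,539
Youth dependency ratio = 7,657 / 29,223 × 100 = 26.2
Old-age dependency ratio = 4,539 / 29,223 × 100 = 15.5
Total dependency ratio = (7,657 + 4,539) / 29,223 × 100 = 12,196 / 29,223 × 100 = 41.7

Youth dependency ratio: 26.2
Old-age dependency ratio: 15.5
Total dependency ratio: 41.7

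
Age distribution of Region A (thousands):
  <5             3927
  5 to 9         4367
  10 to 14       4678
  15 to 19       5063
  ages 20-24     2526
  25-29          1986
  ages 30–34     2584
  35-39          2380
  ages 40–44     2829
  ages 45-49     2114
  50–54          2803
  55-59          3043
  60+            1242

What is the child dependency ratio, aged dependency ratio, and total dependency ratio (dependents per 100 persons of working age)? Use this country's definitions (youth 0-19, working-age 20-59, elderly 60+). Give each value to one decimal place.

0–19: 3927 + 4367 + 4678 + 5063 = 18035
20–59: 2526 + 1986 + 2584 + 2380 + 2829 + 2114 + 2803 + 3043 = 20265
60+: 1242
Youth dependency ratio = 18035 / 20265 × 100 = 89.0
Old-age dependency ratio = 1242 / 20265 × 100 = 6.1
Total dependency ratio = (18035 + 1242) / 20265 × 100 = 19277 / 20265 × 100 = 95.1

Youth dependency ratio: 89.0
Old-age dependency ratio: 6.1
Total dependency ratio: 95.1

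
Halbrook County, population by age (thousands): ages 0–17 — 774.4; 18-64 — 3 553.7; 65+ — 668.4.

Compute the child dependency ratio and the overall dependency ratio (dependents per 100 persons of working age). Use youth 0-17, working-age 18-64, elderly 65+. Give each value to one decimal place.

Youth dependency ratio: 21.8
Total dependency ratio: 40.6

Youth dependency ratio = 774.4 / 3 553.7 × 100 = 21.8
Total dependency ratio = (774.4 + 668.4) / 3 553.7 × 100 = 1 442.8 / 3 553.7 × 100 = 40.6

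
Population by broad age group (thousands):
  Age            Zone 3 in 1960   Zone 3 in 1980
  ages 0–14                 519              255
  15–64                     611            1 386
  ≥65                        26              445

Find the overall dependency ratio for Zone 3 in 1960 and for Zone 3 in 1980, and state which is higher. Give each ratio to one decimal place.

Zone 3 in 1960: (519 + 26) / 611 × 100 = 545 / 611 × 100 = 89.2
Zone 3 in 1980: (255 + 445) / 1 386 × 100 = 700 / 1 386 × 100 = 50.5

Zone 3 in 1960: 89.2
Zone 3 in 1980: 50.5
Higher: Zone 3 in 1960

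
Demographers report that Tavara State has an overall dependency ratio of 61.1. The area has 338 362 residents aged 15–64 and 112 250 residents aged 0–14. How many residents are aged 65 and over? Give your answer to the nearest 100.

Total dependency ratio = (youth + elderly) / working-age × 100
61.1 = (112 250 + E) / 338 362 × 100
⇒ 94 500

Aged 65 and over: 94 500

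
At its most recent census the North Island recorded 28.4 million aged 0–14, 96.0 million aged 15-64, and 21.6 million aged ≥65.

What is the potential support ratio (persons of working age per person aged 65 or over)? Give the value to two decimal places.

Potential support ratio = 96.0 / 21.6 = 4.44

Potential support ratio: 4.44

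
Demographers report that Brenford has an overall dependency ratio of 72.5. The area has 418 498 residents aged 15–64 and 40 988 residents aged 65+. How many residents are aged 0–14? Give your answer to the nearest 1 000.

Aged 0–14: 262 000

Total dependency ratio = (youth + elderly) / working-age × 100
72.5 = (Y + 40 988) / 418 498 × 100
⇒ 262 000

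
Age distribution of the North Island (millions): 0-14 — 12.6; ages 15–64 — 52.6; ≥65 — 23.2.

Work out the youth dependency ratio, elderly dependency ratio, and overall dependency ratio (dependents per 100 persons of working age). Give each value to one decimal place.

Youth dependency ratio = 12.6 / 52.6 × 100 = 24.0
Old-age dependency ratio = 23.2 / 52.6 × 100 = 44.1
Total dependency ratio = (12.6 + 23.2) / 52.6 × 100 = 35.8 / 52.6 × 100 = 68.1

Youth dependency ratio: 24.0
Old-age dependency ratio: 44.1
Total dependency ratio: 68.1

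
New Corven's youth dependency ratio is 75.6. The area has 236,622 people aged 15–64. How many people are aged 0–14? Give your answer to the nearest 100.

Aged 0–14: 178,900

Youth dependency ratio = youth / working-age × 100
75.6 = Y / 236,622 × 100
⇒ 178,900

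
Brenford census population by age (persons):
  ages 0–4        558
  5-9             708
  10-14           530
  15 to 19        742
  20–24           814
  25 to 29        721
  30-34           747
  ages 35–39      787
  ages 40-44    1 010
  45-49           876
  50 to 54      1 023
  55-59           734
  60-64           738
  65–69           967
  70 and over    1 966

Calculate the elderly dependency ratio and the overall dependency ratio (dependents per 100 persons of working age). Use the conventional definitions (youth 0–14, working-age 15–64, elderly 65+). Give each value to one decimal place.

0–14: 558 + 708 + 530 = 1 796
15–64: 742 + 814 + 721 + 747 + 787 + 1 010 + 876 + 1 023 + 734 + 738 = 8 192
65+: 967 + 1 966 = 2 933
Old-age dependency ratio = 2 933 / 8 192 × 100 = 35.8
Total dependency ratio = (1 796 + 2 933) / 8 192 × 100 = 4 729 / 8 192 × 100 = 57.7

Old-age dependency ratio: 35.8
Total dependency ratio: 57.7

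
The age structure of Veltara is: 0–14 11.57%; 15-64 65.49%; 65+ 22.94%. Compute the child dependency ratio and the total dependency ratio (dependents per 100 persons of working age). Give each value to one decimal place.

Youth dependency ratio = 11.57 / 65.49 × 100 = 17.7
Total dependency ratio = (11.57 + 22.94) / 65.49 × 100 = 34.51 / 65.49 × 100 = 52.7

Youth dependency ratio: 17.7
Total dependency ratio: 52.7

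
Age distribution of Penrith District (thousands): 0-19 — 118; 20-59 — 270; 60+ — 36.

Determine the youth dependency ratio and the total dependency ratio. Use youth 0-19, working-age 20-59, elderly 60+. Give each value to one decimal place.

Youth dependency ratio = 118 / 270 × 100 = 43.7
Total dependency ratio = (118 + 36) / 270 × 100 = 154 / 270 × 100 = 57.0

Youth dependency ratio: 43.7
Total dependency ratio: 57.0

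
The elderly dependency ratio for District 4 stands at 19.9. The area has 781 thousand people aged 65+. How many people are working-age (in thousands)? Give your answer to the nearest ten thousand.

Working-age: 3 920

Old-age dependency ratio = elderly / working-age × 100
19.9 = 781 / W × 100
⇒ 3 920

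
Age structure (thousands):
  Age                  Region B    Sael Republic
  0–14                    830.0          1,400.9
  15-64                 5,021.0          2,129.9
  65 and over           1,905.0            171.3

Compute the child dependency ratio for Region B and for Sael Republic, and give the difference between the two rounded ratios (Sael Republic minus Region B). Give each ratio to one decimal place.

Region B: 830.0 / 5,021.0 × 100 = 16.5
Sael Republic: 1,400.9 / 2,129.9 × 100 = 65.8

Region B: 16.5
Sael Republic: 65.8
Difference: +49.3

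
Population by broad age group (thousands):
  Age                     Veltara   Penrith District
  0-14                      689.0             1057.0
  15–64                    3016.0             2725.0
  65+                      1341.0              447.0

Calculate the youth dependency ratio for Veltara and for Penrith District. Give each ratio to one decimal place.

Veltara: 689.0 / 3016.0 × 100 = 22.8
Penrith District: 1057.0 / 2725.0 × 100 = 38.8

Veltara: 22.8
Penrith District: 38.8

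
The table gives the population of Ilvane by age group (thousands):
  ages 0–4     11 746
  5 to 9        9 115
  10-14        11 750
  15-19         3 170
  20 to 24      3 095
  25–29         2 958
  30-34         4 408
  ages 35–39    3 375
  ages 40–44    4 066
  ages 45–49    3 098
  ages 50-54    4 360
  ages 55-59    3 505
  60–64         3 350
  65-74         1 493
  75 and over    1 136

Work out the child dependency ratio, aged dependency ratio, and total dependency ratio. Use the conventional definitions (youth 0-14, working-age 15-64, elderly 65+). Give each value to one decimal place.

Youth dependency ratio: 92.2
Old-age dependency ratio: 7.4
Total dependency ratio: 99.6

0–14: 11 746 + 9 115 + 11 750 = 32 611
15–64: 3 170 + 3 095 + 2 958 + 4 408 + 3 375 + 4 066 + 3 098 + 4 360 + 3 505 + 3 350 = 35 385
65+: 1 493 + 1 136 = 2 629
Youth dependency ratio = 32 611 / 35 385 × 100 = 92.2
Old-age dependency ratio = 2 629 / 35 385 × 100 = 7.4
Total dependency ratio = (32 611 + 2 629) / 35 385 × 100 = 35 240 / 35 385 × 100 = 99.6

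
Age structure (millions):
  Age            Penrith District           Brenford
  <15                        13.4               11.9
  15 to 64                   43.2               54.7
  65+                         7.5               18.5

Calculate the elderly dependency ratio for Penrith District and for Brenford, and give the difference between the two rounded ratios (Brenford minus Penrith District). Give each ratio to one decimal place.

Penrith District: 7.5 / 43.2 × 100 = 17.4
Brenford: 18.5 / 54.7 × 100 = 33.8

Penrith District: 17.4
Brenford: 33.8
Difference: +16.4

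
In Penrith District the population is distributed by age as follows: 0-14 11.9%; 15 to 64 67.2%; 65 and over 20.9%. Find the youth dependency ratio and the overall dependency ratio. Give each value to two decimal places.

Youth dependency ratio = 11.9 / 67.2 × 100 = 17.71
Total dependency ratio = (11.9 + 20.9) / 67.2 × 100 = 32.8 / 67.2 × 100 = 48.81

Youth dependency ratio: 17.71
Total dependency ratio: 48.81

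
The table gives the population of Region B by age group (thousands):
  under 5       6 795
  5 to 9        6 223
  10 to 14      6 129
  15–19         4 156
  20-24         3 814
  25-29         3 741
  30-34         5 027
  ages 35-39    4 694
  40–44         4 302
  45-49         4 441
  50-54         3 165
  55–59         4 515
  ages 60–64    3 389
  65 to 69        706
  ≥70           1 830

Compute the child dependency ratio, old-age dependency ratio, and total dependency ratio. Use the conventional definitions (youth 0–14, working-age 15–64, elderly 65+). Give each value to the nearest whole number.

0–14: 6 795 + 6 223 + 6 129 = 19 147
15–64: 4 156 + 3 814 + 3 741 + 5 027 + 4 694 + 4 302 + 4 441 + 3 165 + 4 515 + 3 389 = 41 244
65+: 706 + 1 830 = 2 536
Youth dependency ratio = 19 147 / 41 244 × 100 = 46
Old-age dependency ratio = 2 536 / 41 244 × 100 = 6
Total dependency ratio = (19 147 + 2 536) / 41 244 × 100 = 21 683 / 41 244 × 100 = 53

Youth dependency ratio: 46
Old-age dependency ratio: 6
Total dependency ratio: 53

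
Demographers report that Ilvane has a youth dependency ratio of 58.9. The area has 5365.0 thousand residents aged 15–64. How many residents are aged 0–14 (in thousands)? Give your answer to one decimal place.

Youth dependency ratio = youth / working-age × 100
58.9 = Y / 5365.0 × 100
⇒ 3160.0

Aged 0–14: 3160.0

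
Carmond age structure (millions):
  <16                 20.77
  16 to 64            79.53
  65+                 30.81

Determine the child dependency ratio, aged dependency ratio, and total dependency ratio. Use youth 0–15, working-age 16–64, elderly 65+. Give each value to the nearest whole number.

Youth dependency ratio: 26
Old-age dependency ratio: 39
Total dependency ratio: 65

Youth dependency ratio = 20.77 / 79.53 × 100 = 26
Old-age dependency ratio = 30.81 / 79.53 × 100 = 39
Total dependency ratio = (20.77 + 30.81) / 79.53 × 100 = 51.58 / 79.53 × 100 = 65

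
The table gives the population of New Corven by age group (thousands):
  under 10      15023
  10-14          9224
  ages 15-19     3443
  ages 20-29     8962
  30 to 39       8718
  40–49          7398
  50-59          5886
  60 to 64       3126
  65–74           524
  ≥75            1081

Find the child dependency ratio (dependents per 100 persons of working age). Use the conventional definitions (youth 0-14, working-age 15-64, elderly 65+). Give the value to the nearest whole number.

Youth dependency ratio: 65

0–14: 15023 + 9224 = 24247
15–64: 3443 + 8962 + 8718 + 7398 + 5886 + 3126 = 37533
65+: 524 + 1081 = 1605
Youth dependency ratio = 24247 / 37533 × 100 = 65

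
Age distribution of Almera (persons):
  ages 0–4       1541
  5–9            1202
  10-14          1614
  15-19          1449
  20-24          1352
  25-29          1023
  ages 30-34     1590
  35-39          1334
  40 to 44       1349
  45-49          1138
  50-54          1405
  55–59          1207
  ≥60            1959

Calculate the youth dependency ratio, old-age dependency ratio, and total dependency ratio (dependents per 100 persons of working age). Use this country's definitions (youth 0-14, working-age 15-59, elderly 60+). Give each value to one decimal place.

0–14: 1541 + 1202 + 1614 = 4357
15–59: 1449 + 1352 + 1023 + 1590 + 1334 + 1349 + 1138 + 1405 + 1207 = 11847
60+: 1959
Youth dependency ratio = 4357 / 11847 × 100 = 36.8
Old-age dependency ratio = 1959 / 11847 × 100 = 16.5
Total dependency ratio = (4357 + 1959) / 11847 × 100 = 6316 / 11847 × 100 = 53.3

Youth dependency ratio: 36.8
Old-age dependency ratio: 16.5
Total dependency ratio: 53.3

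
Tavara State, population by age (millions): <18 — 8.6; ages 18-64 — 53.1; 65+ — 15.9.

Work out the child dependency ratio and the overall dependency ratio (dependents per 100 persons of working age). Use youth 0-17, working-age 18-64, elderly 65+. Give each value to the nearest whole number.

Youth dependency ratio = 8.6 / 53.1 × 100 = 16
Total dependency ratio = (8.6 + 15.9) / 53.1 × 100 = 24.5 / 53.1 × 100 = 46

Youth dependency ratio: 16
Total dependency ratio: 46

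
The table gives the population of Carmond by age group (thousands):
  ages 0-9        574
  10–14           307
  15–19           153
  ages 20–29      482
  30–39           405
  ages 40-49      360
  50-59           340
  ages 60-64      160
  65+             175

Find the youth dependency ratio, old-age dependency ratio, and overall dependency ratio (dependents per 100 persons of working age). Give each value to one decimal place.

Youth dependency ratio: 46.4
Old-age dependency ratio: 9.2
Total dependency ratio: 55.6

0–14: 574 + 307 = 881
15–64: 153 + 482 + 405 + 360 + 340 + 160 = 1 900
65+: 175
Youth dependency ratio = 881 / 1 900 × 100 = 46.4
Old-age dependency ratio = 175 / 1 900 × 100 = 9.2
Total dependency ratio = (881 + 175) / 1 900 × 100 = 1 056 / 1 900 × 100 = 55.6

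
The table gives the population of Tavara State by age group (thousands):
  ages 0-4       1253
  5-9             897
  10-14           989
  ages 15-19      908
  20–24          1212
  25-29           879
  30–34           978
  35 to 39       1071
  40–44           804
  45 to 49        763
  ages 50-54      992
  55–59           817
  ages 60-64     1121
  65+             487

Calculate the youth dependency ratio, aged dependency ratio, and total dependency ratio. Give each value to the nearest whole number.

0–14: 1253 + 897 + 989 = 3139
15–64: 908 + 1212 + 879 + 978 + 1071 + 804 + 763 + 992 + 817 + 1121 = 9545
65+: 487
Youth dependency ratio = 3139 / 9545 × 100 = 33
Old-age dependency ratio = 487 / 9545 × 100 = 5
Total dependency ratio = (3139 + 487) / 9545 × 100 = 3626 / 9545 × 100 = 38

Youth dependency ratio: 33
Old-age dependency ratio: 5
Total dependency ratio: 38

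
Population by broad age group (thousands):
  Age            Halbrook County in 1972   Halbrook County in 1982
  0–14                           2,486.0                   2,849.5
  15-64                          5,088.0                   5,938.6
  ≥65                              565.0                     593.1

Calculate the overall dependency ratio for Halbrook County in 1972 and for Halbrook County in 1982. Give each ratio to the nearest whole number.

Halbrook County in 1972: 60
Halbrook County in 1982: 58

Halbrook County in 1972: (2,486.0 + 565.0) / 5,088.0 × 100 = 3,051.0 / 5,088.0 × 100 = 60
Halbrook County in 1982: (2,849.5 + 593.1) / 5,938.6 × 100 = 3,442.6 / 5,938.6 × 100 = 58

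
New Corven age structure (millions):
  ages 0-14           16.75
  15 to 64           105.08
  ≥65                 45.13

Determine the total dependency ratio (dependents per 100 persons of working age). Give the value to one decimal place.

Total dependency ratio = (16.75 + 45.13) / 105.08 × 100 = 61.88 / 105.08 × 100 = 58.9

Total dependency ratio: 58.9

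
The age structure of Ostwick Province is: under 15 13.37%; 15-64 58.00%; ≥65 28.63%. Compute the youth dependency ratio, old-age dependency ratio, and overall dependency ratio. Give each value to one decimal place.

Youth dependency ratio = 13.37 / 58.00 × 100 = 23.1
Old-age dependency ratio = 28.63 / 58.00 × 100 = 49.4
Total dependency ratio = (13.37 + 28.63) / 58.00 × 100 = 42.00 / 58.00 × 100 = 72.4

Youth dependency ratio: 23.1
Old-age dependency ratio: 49.4
Total dependency ratio: 72.4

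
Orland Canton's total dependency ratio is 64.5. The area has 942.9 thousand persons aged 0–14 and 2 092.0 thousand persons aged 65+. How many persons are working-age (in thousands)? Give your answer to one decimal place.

Total dependency ratio = (youth + elderly) / working-age × 100
64.5 = (942.9 + 2 092.0) / W × 100
⇒ 4 705.3

Working-age: 4 705.3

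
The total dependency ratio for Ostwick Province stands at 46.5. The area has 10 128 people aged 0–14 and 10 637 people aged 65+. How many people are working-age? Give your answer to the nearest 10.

Total dependency ratio = (youth + elderly) / working-age × 100
46.5 = (10 128 + 10 637) / W × 100
⇒ 44 660

Working-age: 44 660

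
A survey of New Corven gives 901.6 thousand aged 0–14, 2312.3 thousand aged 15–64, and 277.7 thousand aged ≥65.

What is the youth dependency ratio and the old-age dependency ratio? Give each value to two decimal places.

Youth dependency ratio = 901.6 / 2312.3 × 100 = 38.99
Old-age dependency ratio = 277.7 / 2312.3 × 100 = 12.01

Youth dependency ratio: 38.99
Old-age dependency ratio: 12.01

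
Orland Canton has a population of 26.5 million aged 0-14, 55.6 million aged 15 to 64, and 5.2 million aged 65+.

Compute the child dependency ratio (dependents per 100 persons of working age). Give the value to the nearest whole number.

Youth dependency ratio = 26.5 / 55.6 × 100 = 48

Youth dependency ratio: 48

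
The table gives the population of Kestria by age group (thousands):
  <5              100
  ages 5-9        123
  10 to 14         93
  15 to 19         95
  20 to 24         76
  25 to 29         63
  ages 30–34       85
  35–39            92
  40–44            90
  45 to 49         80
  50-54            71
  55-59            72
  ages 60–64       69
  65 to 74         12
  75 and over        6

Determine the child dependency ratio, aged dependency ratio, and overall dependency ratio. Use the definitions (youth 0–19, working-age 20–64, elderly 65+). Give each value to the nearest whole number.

Youth dependency ratio: 59
Old-age dependency ratio: 3
Total dependency ratio: 61

0–19: 100 + 123 + 93 + 95 = 411
20–64: 76 + 63 + 85 + 92 + 90 + 80 + 71 + 72 + 69 = 698
65+: 12 + 6 = 18
Youth dependency ratio = 411 / 698 × 100 = 59
Old-age dependency ratio = 18 / 698 × 100 = 3
Total dependency ratio = (411 + 18) / 698 × 100 = 429 / 698 × 100 = 61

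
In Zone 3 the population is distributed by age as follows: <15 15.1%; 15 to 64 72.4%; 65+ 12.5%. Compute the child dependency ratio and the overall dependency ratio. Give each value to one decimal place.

Youth dependency ratio: 20.9
Total dependency ratio: 38.1

Youth dependency ratio = 15.1 / 72.4 × 100 = 20.9
Total dependency ratio = (15.1 + 12.5) / 72.4 × 100 = 27.6 / 72.4 × 100 = 38.1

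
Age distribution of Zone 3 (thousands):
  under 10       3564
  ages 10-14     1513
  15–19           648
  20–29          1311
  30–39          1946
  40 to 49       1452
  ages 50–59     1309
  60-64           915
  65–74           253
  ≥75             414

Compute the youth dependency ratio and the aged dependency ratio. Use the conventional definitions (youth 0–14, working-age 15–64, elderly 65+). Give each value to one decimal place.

0–14: 3564 + 1513 = 5077
15–64: 648 + 1311 + 1946 + 1452 + 1309 + 915 = 7581
65+: 253 + 414 = 667
Youth dependency ratio = 5077 / 7581 × 100 = 67.0
Old-age dependency ratio = 667 / 7581 × 100 = 8.8

Youth dependency ratio: 67.0
Old-age dependency ratio: 8.8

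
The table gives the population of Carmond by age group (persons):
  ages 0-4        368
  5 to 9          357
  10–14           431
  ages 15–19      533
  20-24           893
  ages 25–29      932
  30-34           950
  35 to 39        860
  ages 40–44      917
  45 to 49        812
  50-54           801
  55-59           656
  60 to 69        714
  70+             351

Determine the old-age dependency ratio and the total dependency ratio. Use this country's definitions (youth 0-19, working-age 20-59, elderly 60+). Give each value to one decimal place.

Old-age dependency ratio: 15.6
Total dependency ratio: 40.4

0–19: 368 + 357 + 431 + 533 = 1 689
20–59: 893 + 932 + 950 + 860 + 917 + 812 + 801 + 656 = 6 821
60+: 714 + 351 = 1 065
Old-age dependency ratio = 1 065 / 6 821 × 100 = 15.6
Total dependency ratio = (1 689 + 1 065) / 6 821 × 100 = 2 754 / 6 821 × 100 = 40.4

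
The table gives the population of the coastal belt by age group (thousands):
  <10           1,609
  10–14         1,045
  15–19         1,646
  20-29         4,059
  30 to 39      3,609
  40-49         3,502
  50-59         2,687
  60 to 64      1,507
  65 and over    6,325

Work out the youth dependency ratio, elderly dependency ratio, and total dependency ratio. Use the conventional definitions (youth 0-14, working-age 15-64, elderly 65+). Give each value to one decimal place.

0–14: 1,609 + 1,045 = 2,654
15–64: 1,646 + 4,059 + 3,609 + 3,502 + 2,687 + 1,507 = 17,010
65+: 6,325
Youth dependency ratio = 2,654 / 17,010 × 100 = 15.6
Old-age dependency ratio = 6,325 / 17,010 × 100 = 37.2
Total dependency ratio = (2,654 + 6,325) / 17,010 × 100 = 8,979 / 17,010 × 100 = 52.8

Youth dependency ratio: 15.6
Old-age dependency ratio: 37.2
Total dependency ratio: 52.8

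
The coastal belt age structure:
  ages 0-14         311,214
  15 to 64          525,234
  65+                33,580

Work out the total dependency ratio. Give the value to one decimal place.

Total dependency ratio: 65.6

Total dependency ratio = (311,214 + 33,580) / 525,234 × 100 = 344,794 / 525,234 × 100 = 65.6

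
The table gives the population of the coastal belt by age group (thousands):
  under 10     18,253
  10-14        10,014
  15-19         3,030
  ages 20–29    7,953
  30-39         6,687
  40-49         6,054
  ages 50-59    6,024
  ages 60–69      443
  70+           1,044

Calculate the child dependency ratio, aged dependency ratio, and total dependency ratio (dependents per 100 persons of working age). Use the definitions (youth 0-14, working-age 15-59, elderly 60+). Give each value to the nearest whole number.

0–14: 18,253 + 10,014 = 28,267
15–59: 3,030 + 7,953 + 6,687 + 6,054 + 6,024 = 29,748
60+: 443 + 1,044 = 1,487
Youth dependency ratio = 28,267 / 29,748 × 100 = 95
Old-age dependency ratio = 1,487 / 29,748 × 100 = 5
Total dependency ratio = (28,267 + 1,487) / 29,748 × 100 = 29,754 / 29,748 × 100 = 100

Youth dependency ratio: 95
Old-age dependency ratio: 5
Total dependency ratio: 100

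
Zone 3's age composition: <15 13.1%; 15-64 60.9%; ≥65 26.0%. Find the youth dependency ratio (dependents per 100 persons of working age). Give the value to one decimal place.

Youth dependency ratio = 13.1 / 60.9 × 100 = 21.5

Youth dependency ratio: 21.5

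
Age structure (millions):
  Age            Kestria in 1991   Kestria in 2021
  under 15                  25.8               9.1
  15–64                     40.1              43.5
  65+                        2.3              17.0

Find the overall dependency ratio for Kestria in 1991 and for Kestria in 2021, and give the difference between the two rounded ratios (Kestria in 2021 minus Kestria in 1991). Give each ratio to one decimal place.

Kestria in 1991: (25.8 + 2.3) / 40.1 × 100 = 28.1 / 40.1 × 100 = 70.1
Kestria in 2021: (9.1 + 17.0) / 43.5 × 100 = 26.1 / 43.5 × 100 = 60.0

Kestria in 1991: 70.1
Kestria in 2021: 60.0
Difference: -10.1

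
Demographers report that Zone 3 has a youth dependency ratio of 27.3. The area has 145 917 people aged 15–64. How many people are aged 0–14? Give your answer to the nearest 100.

Aged 0–14: 39 800

Youth dependency ratio = youth / working-age × 100
27.3 = Y / 145 917 × 100
⇒ 39 800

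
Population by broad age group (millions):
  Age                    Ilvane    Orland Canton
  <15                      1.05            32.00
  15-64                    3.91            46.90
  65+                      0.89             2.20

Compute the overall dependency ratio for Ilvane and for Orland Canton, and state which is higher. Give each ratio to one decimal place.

Ilvane: (1.05 + 0.89) / 3.91 × 100 = 1.94 / 3.91 × 100 = 49.6
Orland Canton: (32.00 + 2.20) / 46.90 × 100 = 34.20 / 46.90 × 100 = 72.9

Ilvane: 49.6
Orland Canton: 72.9
Higher: Orland Canton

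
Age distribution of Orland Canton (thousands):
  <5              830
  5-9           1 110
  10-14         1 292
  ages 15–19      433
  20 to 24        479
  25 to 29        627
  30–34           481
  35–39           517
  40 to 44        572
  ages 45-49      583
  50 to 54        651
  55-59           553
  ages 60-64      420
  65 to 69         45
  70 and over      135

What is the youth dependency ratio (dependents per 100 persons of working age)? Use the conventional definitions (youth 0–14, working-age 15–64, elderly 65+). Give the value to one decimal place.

Youth dependency ratio: 60.8

0–14: 830 + 1 110 + 1 292 = 3 232
15–64: 433 + 479 + 627 + 481 + 517 + 572 + 583 + 651 + 553 + 420 = 5 316
65+: 45 + 135 = 180
Youth dependency ratio = 3 232 / 5 316 × 100 = 60.8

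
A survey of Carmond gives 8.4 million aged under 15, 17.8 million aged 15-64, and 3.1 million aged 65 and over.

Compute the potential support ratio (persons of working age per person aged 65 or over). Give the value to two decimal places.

Potential support ratio = 17.8 / 3.1 = 5.74

Potential support ratio: 5.74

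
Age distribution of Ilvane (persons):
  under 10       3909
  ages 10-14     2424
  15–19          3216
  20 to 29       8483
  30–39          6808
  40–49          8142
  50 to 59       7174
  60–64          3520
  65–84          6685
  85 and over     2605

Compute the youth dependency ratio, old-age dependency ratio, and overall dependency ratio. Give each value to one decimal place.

0–14: 3909 + 2424 = 6333
15–64: 3216 + 8483 + 6808 + 8142 + 7174 + 3520 = 37343
65+: 6685 + 2605 = 9290
Youth dependency ratio = 6333 / 37343 × 100 = 17.0
Old-age dependency ratio = 9290 / 37343 × 100 = 24.9
Total dependency ratio = (6333 + 9290) / 37343 × 100 = 15623 / 37343 × 100 = 41.8

Youth dependency ratio: 17.0
Old-age dependency ratio: 24.9
Total dependency ratio: 41.8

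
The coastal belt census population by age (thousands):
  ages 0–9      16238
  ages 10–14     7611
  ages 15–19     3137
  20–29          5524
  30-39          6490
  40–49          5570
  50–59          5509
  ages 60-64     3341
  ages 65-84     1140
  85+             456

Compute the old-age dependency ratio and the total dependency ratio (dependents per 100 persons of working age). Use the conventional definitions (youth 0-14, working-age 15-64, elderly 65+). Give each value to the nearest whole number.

0–14: 16238 + 7611 = 23849
15–64: 3137 + 5524 + 6490 + 5570 + 5509 + 3341 = 29571
65+: 1140 + 456 = 1596
Old-age dependency ratio = 1596 / 29571 × 100 = 5
Total dependency ratio = (23849 + 1596) / 29571 × 100 = 25445 / 29571 × 100 = 86

Old-age dependency ratio: 5
Total dependency ratio: 86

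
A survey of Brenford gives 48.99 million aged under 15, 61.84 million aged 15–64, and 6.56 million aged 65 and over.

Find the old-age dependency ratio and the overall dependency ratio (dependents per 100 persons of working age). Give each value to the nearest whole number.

Old-age dependency ratio: 11
Total dependency ratio: 90

Old-age dependency ratio = 6.56 / 61.84 × 100 = 11
Total dependency ratio = (48.99 + 6.56) / 61.84 × 100 = 55.55 / 61.84 × 100 = 90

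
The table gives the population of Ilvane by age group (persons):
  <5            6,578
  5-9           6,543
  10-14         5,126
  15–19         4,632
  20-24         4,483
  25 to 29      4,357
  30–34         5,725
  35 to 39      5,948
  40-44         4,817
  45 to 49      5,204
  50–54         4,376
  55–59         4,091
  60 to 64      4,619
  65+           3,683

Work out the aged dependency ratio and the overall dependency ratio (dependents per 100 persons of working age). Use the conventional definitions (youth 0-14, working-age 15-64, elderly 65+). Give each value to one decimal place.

Old-age dependency ratio: 7.6
Total dependency ratio: 45.4

0–14: 6,578 + 6,543 + 5,126 = 18,247
15–64: 4,632 + 4,483 + 4,357 + 5,725 + 5,948 + 4,817 + 5,204 + 4,376 + 4,091 + 4,619 = 48,252
65+: 3,683
Old-age dependency ratio = 3,683 / 48,252 × 100 = 7.6
Total dependency ratio = (18,247 + 3,683) / 48,252 × 100 = 21,930 / 48,252 × 100 = 45.4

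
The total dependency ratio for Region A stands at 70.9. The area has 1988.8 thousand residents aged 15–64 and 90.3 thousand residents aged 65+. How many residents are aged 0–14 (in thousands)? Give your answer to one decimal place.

Total dependency ratio = (youth + elderly) / working-age × 100
70.9 = (Y + 90.3) / 1988.8 × 100
⇒ 1319.8

Aged 0–14: 1319.8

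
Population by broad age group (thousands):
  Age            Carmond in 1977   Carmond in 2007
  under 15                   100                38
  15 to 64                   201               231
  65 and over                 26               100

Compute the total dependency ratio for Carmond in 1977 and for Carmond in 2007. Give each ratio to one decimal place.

Carmond in 1977: 62.7
Carmond in 2007: 59.7

Carmond in 1977: (100 + 26) / 201 × 100 = 126 / 201 × 100 = 62.7
Carmond in 2007: (38 + 100) / 231 × 100 = 138 / 231 × 100 = 59.7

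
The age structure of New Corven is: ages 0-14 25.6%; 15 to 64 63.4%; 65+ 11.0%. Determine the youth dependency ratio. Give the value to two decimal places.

Youth dependency ratio = 25.6 / 63.4 × 100 = 40.38

Youth dependency ratio: 40.38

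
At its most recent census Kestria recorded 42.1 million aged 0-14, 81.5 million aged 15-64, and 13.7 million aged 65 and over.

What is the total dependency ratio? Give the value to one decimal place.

Total dependency ratio = (42.1 + 13.7) / 81.5 × 100 = 55.8 / 81.5 × 100 = 68.5

Total dependency ratio: 68.5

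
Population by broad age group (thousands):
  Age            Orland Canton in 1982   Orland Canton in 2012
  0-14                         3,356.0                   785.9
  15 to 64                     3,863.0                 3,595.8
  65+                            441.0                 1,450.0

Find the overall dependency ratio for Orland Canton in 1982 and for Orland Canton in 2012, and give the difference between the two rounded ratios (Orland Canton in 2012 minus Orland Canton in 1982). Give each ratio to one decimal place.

Orland Canton in 1982: 98.3
Orland Canton in 2012: 62.2
Difference: -36.1

Orland Canton in 1982: (3,356.0 + 441.0) / 3,863.0 × 100 = 3,797.0 / 3,863.0 × 100 = 98.3
Orland Canton in 2012: (785.9 + 1,450.0) / 3,595.8 × 100 = 2,235.9 / 3,595.8 × 100 = 62.2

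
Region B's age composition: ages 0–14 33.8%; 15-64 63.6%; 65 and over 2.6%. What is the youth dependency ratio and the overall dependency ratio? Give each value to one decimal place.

Youth dependency ratio: 53.1
Total dependency ratio: 57.2

Youth dependency ratio = 33.8 / 63.6 × 100 = 53.1
Total dependency ratio = (33.8 + 2.6) / 63.6 × 100 = 36.4 / 63.6 × 100 = 57.2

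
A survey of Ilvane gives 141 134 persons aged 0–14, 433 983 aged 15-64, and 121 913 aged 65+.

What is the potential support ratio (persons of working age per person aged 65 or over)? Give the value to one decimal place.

Potential support ratio = 433 983 / 121 913 = 3.6

Potential support ratio: 3.6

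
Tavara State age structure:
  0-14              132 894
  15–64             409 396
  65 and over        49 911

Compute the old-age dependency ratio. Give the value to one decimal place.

Old-age dependency ratio: 12.2

Old-age dependency ratio = 49 911 / 409 396 × 100 = 12.2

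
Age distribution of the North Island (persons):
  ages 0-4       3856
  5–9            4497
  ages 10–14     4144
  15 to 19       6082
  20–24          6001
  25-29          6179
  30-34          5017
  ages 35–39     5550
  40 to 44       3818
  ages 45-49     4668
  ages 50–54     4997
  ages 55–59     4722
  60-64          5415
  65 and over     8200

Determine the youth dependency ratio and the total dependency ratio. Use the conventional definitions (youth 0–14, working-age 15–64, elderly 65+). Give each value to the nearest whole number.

0–14: 3856 + 4497 + 4144 = 12497
15–64: 6082 + 6001 + 6179 + 5017 + 5550 + 3818 + 4668 + 4997 + 4722 + 5415 = 52449
65+: 8200
Youth dependency ratio = 12497 / 52449 × 100 = 24
Total dependency ratio = (12497 + 8200) / 52449 × 100 = 20697 / 52449 × 100 = 39

Youth dependency ratio: 24
Total dependency ratio: 39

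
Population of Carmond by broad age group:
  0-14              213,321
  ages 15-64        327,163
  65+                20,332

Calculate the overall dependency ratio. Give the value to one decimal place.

Total dependency ratio = (213,321 + 20,332) / 327,163 × 100 = 233,653 / 327,163 × 100 = 71.4

Total dependency ratio: 71.4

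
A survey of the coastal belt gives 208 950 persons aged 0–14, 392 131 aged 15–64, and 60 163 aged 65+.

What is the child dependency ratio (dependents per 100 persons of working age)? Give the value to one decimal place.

Youth dependency ratio: 53.3

Youth dependency ratio = 208 950 / 392 131 × 100 = 53.3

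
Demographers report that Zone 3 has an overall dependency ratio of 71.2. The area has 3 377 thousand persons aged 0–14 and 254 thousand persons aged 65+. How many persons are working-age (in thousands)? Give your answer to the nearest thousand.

Total dependency ratio = (youth + elderly) / working-age × 100
71.2 = (3 377 + 254) / W × 100
⇒ 5 100

Working-age: 5 100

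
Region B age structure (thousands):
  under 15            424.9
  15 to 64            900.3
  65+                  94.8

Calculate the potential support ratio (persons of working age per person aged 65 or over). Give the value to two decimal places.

Potential support ratio = 900.3 / 94.8 = 9.50

Potential support ratio: 9.50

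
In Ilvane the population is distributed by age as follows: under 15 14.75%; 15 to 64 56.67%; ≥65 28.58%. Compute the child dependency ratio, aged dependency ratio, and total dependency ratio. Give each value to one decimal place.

Youth dependency ratio: 26.0
Old-age dependency ratio: 50.4
Total dependency ratio: 76.5

Youth dependency ratio = 14.75 / 56.67 × 100 = 26.0
Old-age dependency ratio = 28.58 / 56.67 × 100 = 50.4
Total dependency ratio = (14.75 + 28.58) / 56.67 × 100 = 43.33 / 56.67 × 100 = 76.5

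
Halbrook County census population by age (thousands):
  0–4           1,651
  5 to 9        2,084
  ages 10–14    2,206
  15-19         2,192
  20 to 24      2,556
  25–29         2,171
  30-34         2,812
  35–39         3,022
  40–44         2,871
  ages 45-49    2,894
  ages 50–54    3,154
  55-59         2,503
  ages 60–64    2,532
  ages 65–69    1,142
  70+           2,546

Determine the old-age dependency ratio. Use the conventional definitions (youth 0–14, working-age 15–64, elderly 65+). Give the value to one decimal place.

0–14: 1,651 + 2,084 + 2,206 = 5,941
15–64: 2,192 + 2,556 + 2,171 + 2,812 + 3,022 + 2,871 + 2,894 + 3,154 + 2,503 + 2,532 = 26,707
65+: 1,142 + 2,546 = 3,688
Old-age dependency ratio = 3,688 / 26,707 × 100 = 13.8

Old-age dependency ratio: 13.8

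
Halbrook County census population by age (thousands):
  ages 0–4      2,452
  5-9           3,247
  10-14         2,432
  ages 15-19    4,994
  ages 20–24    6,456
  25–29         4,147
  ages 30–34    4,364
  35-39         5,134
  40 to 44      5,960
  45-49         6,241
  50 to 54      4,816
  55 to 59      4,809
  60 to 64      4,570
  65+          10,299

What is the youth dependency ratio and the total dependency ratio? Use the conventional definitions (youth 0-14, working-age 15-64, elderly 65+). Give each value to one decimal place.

Youth dependency ratio: 15.8
Total dependency ratio: 35.8

0–14: 2,452 + 3,247 + 2,432 = 8,131
15–64: 4,994 + 6,456 + 4,147 + 4,364 + 5,134 + 5,960 + 6,241 + 4,816 + 4,809 + 4,570 = 51,491
65+: 10,299
Youth dependency ratio = 8,131 / 51,491 × 100 = 15.8
Total dependency ratio = (8,131 + 10,299) / 51,491 × 100 = 18,430 / 51,491 × 100 = 35.8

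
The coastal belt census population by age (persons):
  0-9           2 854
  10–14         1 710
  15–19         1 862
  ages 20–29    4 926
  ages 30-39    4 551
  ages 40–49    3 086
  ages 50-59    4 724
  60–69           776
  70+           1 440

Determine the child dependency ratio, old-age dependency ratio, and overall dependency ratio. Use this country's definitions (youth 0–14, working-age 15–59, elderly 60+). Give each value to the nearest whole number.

0–14: 2 854 + 1 710 = 4 564
15–59: 1 862 + 4 926 + 4 551 + 3 086 + 4 724 = 19 149
60+: 776 + 1 440 = 2 216
Youth dependency ratio = 4 564 / 19 149 × 100 = 24
Old-age dependency ratio = 2 216 / 19 149 × 100 = 12
Total dependency ratio = (4 564 + 2 216) / 19 149 × 100 = 6 780 / 19 149 × 100 = 35

Youth dependency ratio: 24
Old-age dependency ratio: 12
Total dependency ratio: 35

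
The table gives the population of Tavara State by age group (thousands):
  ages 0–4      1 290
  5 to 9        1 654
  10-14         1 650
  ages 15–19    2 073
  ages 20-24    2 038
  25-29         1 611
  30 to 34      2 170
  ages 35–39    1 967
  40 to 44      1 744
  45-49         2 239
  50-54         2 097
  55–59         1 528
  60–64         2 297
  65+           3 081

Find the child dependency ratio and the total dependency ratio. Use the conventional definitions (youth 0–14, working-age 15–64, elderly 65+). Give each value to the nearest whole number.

0–14: 1 290 + 1 654 + 1 650 = 4 594
15–64: 2 073 + 2 038 + 1 611 + 2 170 + 1 967 + 1 744 + 2 239 + 2 097 + 1 528 + 2 297 = 19 764
65+: 3 081
Youth dependency ratio = 4 594 / 19 764 × 100 = 23
Total dependency ratio = (4 594 + 3 081) / 19 764 × 100 = 7 675 / 19 764 × 100 = 39

Youth dependency ratio: 23
Total dependency ratio: 39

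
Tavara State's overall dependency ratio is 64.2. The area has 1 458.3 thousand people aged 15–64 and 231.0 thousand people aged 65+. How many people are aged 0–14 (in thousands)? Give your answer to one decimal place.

Total dependency ratio = (youth + elderly) / working-age × 100
64.2 = (Y + 231.0) / 1 458.3 × 100
⇒ 705.2

Aged 0–14: 705.2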